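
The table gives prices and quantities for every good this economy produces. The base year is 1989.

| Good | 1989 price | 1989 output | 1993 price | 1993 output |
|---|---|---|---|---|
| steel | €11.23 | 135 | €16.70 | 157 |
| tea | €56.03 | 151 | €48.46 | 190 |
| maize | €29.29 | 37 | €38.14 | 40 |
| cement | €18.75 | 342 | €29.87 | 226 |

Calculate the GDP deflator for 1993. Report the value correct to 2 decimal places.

Nominal GDP 1993 = 16.70·157 + 48.46·190 + 38.14·40 + 29.87·226 = 20105.52.
Real GDP 1993 (at 1989 prices) = 11.23·157 + 56.03·190 + 29.29·40 + 18.75·226 = 17817.91.
Deflator = Nominal/Real × 100 = 20105.52/17817.91 × 100 = 112.839.

112.84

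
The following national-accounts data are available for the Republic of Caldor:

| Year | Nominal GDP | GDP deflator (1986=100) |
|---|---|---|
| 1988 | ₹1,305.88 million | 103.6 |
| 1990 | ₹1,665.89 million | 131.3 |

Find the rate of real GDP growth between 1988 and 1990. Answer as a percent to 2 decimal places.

0.66%

Deflate each year: 1988 → 1305.88/1.036 = 1260.50; 1990 → 1665.89/1.313 = 1268.77.
So real GDP changed by 1268.77/1260.50 − 1 = 0.0066, i.e. 0.66%.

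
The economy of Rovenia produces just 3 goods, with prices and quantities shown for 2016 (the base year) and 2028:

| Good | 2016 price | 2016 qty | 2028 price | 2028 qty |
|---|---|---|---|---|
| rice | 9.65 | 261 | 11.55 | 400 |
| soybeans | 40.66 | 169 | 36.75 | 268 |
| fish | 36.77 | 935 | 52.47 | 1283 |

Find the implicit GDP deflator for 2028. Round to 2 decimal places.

132.06

Nominal GDP 2028 = 11.55·400 + 36.75·268 + 52.47·1283 = 81788.01.
Real GDP 2028 (at 2016 prices) = 9.65·400 + 40.66·268 + 36.77·1283 = 61932.79.
Deflator = Nominal/Real × 100 = 81788.01/61932.79 × 100 = 132.059.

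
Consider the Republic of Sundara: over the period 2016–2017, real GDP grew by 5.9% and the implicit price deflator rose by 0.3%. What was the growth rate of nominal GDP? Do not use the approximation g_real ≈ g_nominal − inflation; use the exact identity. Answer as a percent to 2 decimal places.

6.22%

(1 + g_nom) = (1 + g_real)(1 + π) = 1.0590 × 1.0030 = 1.06218.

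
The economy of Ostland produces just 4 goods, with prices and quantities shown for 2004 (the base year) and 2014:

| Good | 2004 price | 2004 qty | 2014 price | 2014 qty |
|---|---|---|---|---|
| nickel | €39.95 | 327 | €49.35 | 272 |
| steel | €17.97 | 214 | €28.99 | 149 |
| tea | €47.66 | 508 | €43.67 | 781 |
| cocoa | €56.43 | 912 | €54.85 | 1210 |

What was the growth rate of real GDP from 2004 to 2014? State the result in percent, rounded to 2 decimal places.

28.58%

Real GDP 2004 = Nominal GDP 2004 = 39.95·327 + 17.97·214 + 47.66·508 + 56.43·912 = 92584.67.
Real GDP 2014 (at 2004 prices) = 39.95·272 + 17.97·149 + 47.66·781 + 56.43·1210 = 119046.69.
Real growth = 119046.69/92584.67 − 1 = 0.2858.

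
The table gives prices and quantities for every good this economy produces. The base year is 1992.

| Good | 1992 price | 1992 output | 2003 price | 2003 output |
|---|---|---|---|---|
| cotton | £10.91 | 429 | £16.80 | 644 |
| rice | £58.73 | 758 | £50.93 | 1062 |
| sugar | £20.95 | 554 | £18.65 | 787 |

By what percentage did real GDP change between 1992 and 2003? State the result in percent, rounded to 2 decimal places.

41.25%

Real GDP 1992 = Nominal GDP 1992 = 10.91·429 + 58.73·758 + 20.95·554 = 60804.03.
Real GDP 2003 (at 1992 prices) = 10.91·644 + 58.73·1062 + 20.95·787 = 85884.95.
Real growth = 85884.95/60804.03 − 1 = 0.4125.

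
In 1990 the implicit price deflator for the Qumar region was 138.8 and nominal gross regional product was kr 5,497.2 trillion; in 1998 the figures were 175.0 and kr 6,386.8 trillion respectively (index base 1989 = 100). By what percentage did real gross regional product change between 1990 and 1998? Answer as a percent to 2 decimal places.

-7.85%

Deflate each year: 1990 → 5497.2/1.388 = 3960.52; 1998 → 6386.8/1.750 = 3649.60.
So real gross regional product changed by 3649.60/3960.52 − 1 = -0.0785, i.e. -7.85%.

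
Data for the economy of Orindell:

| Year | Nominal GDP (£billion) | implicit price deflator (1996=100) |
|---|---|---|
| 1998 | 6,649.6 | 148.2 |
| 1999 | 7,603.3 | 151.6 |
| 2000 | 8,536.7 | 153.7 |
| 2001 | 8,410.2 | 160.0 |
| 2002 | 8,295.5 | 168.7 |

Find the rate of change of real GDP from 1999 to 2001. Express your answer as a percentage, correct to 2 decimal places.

4.81%

Real GDP 1999 = 7603.3/1.516 = 5015.37.
Real GDP 2001 = 8410.2/1.600 = 5256.38.
Change = 5256.38/5015.37 − 1 = 0.0481.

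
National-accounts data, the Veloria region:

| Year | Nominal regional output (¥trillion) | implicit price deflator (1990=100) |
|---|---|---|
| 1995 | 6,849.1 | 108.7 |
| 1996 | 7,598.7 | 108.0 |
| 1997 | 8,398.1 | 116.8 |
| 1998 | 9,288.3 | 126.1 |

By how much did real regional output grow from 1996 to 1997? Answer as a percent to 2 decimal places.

Real regional output 1996 = 7598.7/1.080 = 7035.83.
Real regional output 1997 = 8398.1/1.168 = 7190.15.
Change = 7190.15/7035.83 − 1 = 0.0219.

2.19%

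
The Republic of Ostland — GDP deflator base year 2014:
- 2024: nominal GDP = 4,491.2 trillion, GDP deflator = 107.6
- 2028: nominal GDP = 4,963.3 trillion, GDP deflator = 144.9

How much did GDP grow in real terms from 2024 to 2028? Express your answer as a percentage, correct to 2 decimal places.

Deflate each year: 2024 → 4491.2/1.076 = 4173.98; 2028 → 4963.3/1.449 = 3425.33.
So real GDP changed by 3425.33/4173.98 − 1 = -0.1794, i.e. -17.94%.

-17.94%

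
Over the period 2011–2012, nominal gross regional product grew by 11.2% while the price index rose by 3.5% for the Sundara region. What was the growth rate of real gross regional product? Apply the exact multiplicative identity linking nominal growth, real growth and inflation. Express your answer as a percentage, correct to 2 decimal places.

7.44%

(1 + g_nom) = (1 + g_real)(1 + π), so g_real = 1.1120 / 1.0350 − 1 = 0.07440.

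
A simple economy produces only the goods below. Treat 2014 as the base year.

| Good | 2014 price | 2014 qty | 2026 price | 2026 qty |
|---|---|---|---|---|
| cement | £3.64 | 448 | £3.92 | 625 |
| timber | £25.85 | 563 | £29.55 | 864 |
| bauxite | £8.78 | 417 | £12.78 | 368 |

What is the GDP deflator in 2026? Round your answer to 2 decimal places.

Nominal GDP 2026 = 3.92·625 + 29.55·864 + 12.78·368 = 32684.24.
Real GDP 2026 (at 2014 prices) = 3.64·625 + 25.85·864 + 8.78·368 = 27840.44.
Deflator = Nominal/Real × 100 = 32684.24/27840.44 × 100 = 117.398.

117.40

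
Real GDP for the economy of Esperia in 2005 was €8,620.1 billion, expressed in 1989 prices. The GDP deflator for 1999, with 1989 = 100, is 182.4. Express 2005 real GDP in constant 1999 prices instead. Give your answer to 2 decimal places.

€15,723.06 billion

Real GDP in 1999 prices = Real GDP in 1989 prices × (P_1999/P_1989) = 8620.1 × 1.824 = 15723.06.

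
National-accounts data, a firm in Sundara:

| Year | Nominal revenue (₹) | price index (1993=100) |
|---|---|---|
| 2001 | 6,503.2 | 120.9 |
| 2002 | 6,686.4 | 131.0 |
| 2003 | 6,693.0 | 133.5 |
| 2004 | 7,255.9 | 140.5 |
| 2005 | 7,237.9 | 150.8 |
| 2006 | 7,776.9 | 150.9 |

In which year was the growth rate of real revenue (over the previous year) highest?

2002: real = 6686.4/1.310 = 5104.12; growth vs 2001 (5378.99) = -5.11%.
2003: real = 6693.0/1.335 = 5013.48; growth vs 2002 (5104.12) = -1.78%.
2004: real = 7255.9/1.405 = 5164.34; growth vs 2003 (5013.48) = 3.01%.
2005: real = 7237.9/1.508 = 4799.67; growth vs 2004 (5164.34) = -7.06%.
2006: real = 7776.9/1.509 = 5153.68; growth vs 2005 (4799.67) = 7.38%.

2006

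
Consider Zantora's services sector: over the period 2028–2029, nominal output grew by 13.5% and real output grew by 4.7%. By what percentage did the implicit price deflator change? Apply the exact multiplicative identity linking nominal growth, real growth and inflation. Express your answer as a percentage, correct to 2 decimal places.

(1 + g_nom) = (1 + g_real)(1 + π), so π = 1.1350 / 1.0470 − 1 = 0.08405.

8.40%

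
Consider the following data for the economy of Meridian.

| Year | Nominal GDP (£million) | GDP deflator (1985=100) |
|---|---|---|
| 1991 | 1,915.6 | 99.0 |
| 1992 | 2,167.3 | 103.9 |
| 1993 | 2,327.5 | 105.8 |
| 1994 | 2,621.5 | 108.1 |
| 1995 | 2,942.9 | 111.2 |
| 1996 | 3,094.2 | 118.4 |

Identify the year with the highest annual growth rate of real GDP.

1992: real = 2167.3/1.039 = 2085.95; growth vs 1991 (1934.95) = 7.80%.
1993: real = 2327.5/1.058 = 2199.91; growth vs 1992 (2085.95) = 5.46%.
1994: real = 2621.5/1.081 = 2425.07; growth vs 1993 (2199.91) = 10.23%.
1995: real = 2942.9/1.112 = 2646.49; growth vs 1994 (2425.07) = 9.13%.
1996: real = 3094.2/1.184 = 2613.34; growth vs 1995 (2646.49) = -1.25%.

1994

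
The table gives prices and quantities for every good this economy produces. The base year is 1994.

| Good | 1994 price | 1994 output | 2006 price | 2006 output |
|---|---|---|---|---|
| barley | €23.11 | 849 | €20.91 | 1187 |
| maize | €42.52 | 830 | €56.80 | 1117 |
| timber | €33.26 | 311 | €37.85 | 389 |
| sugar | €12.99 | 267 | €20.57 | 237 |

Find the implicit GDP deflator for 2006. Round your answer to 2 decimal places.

118.61

Nominal GDP 2006 = 20.91·1187 + 56.80·1117 + 37.85·389 + 20.57·237 = 107864.51.
Real GDP 2006 (at 1994 prices) = 23.11·1187 + 42.52·1117 + 33.26·389 + 12.99·237 = 90943.18.
Deflator = Nominal/Real × 100 = 107864.51/90943.18 × 100 = 118.606.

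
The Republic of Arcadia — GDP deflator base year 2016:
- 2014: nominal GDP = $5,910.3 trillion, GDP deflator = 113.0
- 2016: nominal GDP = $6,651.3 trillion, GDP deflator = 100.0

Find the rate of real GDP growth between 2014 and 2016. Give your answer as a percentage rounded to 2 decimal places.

Real GDP 2014 = 5910.3 / 1.130 = 5230.35.
Real GDP 2016 = 6651.3 / 1.000 = 6651.30.
Real growth = 6651.30 / 5230.35 − 1 = 0.2717.

27.17%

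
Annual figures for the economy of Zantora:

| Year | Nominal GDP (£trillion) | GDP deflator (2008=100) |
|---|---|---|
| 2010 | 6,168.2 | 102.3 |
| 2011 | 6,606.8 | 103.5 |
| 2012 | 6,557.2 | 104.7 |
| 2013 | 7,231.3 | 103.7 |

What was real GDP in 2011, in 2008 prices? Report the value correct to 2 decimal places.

£6,383.38 trillion

Real GDP 2011 = 6606.8 / 1.035 = 6383.38.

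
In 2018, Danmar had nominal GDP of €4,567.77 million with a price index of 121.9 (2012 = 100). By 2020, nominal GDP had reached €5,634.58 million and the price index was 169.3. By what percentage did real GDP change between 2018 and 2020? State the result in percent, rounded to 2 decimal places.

Deflate each year: 2018 → 4567.77/1.219 = 3747.15; 2020 → 5634.58/1.693 = 3328.16.
So real GDP changed by 3328.16/3747.15 − 1 = -0.1118, i.e. -11.18%.

-11.18%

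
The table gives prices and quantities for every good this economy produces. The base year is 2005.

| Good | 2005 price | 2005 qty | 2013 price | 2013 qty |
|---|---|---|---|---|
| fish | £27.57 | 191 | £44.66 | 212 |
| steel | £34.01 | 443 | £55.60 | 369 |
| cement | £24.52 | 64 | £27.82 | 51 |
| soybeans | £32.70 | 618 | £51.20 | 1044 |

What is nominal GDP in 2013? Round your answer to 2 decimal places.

£84855.94

Nominal GDP 2013 = Σ (p_2013 × q_2013) = 44.66·212 + 55.60·369 + 27.82·51 + 51.20·1044 = 84855.94.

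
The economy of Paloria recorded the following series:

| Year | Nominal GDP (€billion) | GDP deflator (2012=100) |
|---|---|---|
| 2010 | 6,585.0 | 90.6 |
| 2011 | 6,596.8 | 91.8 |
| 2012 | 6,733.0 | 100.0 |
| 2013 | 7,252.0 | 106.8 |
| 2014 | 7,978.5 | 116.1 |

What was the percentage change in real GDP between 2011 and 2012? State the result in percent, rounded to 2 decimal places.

-6.30%

Real GDP 2011 = 6596.8/0.918 = 7186.06.
Real GDP 2012 = 6733.0/1.000 = 6733.00.
Change = 6733.00/7186.06 − 1 = -0.0630.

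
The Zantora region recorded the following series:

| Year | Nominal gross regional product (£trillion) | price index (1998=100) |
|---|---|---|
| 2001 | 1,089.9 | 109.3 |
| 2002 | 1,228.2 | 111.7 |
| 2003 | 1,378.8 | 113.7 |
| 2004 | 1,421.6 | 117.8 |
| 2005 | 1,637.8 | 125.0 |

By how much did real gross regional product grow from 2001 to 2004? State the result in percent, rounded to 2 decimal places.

21.02%

Real gross regional product 2001 = 1089.9/1.093 = 997.16.
Real gross regional product 2004 = 1421.6/1.178 = 1206.79.
Change = 1206.79/997.16 − 1 = 0.2102.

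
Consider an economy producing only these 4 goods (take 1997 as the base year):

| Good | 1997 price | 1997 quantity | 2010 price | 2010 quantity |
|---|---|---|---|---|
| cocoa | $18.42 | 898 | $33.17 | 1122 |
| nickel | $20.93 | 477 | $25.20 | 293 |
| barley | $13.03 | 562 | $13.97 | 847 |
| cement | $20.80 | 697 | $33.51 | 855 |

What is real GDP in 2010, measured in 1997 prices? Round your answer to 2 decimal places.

Real GDP 2010 = Σ (p_1997 × q_2010) = 18.42·1122 + 20.93·293 + 13.03·847 + 20.80·855 = 55620.14.

$55620.14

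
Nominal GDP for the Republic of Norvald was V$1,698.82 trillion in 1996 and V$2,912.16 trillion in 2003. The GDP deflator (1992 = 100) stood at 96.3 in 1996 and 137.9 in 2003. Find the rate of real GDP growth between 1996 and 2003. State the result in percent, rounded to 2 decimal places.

19.71%

Real GDP 1996 = 1698.82 / 0.963 = 1764.09.
Real GDP 2003 = 2912.16 / 1.379 = 2111.79.
Real growth = 2111.79 / 1764.09 − 1 = 0.1971.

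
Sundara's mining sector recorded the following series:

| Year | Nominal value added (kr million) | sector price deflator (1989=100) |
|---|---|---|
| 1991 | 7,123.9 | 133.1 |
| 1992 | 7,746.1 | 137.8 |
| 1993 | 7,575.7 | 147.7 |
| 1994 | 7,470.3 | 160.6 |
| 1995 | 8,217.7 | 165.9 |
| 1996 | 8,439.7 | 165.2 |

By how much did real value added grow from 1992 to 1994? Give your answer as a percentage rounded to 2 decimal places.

-17.25%

Real value added 1992 = 7746.1/1.378 = 5621.26.
Real value added 1994 = 7470.3/1.606 = 4651.49.
Change = 4651.49/5621.26 − 1 = -0.1725.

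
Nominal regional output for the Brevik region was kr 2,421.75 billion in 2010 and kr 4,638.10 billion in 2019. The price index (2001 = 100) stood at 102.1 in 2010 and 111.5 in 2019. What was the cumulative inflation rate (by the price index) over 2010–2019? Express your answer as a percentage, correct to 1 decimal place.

Price-level change = 111.5 / 102.1 − 1 = 0.0921.

9.2%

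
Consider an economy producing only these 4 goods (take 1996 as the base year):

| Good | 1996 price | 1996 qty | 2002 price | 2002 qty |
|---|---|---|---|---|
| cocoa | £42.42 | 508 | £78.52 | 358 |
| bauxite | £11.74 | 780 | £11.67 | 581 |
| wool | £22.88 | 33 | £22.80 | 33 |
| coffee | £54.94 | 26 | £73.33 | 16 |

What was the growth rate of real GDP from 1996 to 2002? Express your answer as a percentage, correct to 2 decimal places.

Real GDP 1996 = Nominal GDP 1996 = 42.42·508 + 11.74·780 + 22.88·33 + 54.94·26 = 32890.04.
Real GDP 2002 (at 1996 prices) = 42.42·358 + 11.74·581 + 22.88·33 + 54.94·16 = 23641.38.
Real growth = 23641.38/32890.04 − 1 = -0.2812.

-28.12%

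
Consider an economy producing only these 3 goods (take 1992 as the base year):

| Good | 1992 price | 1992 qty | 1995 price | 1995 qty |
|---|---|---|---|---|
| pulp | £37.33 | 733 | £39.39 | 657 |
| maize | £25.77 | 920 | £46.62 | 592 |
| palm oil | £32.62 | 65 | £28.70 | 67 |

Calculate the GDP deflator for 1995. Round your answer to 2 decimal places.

Nominal GDP 1995 = 39.39·657 + 46.62·592 + 28.70·67 = 55401.17.
Real GDP 1995 (at 1992 prices) = 37.33·657 + 25.77·592 + 32.62·67 = 41967.19.
Deflator = Nominal/Real × 100 = 55401.17/41967.19 × 100 = 132.011.

132.01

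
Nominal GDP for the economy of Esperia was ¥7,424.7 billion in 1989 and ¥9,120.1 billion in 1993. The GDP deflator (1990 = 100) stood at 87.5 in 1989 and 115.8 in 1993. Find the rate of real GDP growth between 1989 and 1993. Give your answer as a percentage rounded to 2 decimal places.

Real GDP 1989 = 7424.7 / 0.875 = 8485.37.
Real GDP 1993 = 9120.1 / 1.158 = 7875.73.
Real growth = 7875.73 / 8485.37 − 1 = -0.0718.

-7.18%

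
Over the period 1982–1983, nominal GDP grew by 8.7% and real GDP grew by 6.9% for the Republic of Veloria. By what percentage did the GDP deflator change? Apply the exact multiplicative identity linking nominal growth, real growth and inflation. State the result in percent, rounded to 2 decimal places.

(1 + g_nom) = (1 + g_real)(1 + π), so π = 1.0870 / 1.0690 − 1 = 0.01684.

1.68%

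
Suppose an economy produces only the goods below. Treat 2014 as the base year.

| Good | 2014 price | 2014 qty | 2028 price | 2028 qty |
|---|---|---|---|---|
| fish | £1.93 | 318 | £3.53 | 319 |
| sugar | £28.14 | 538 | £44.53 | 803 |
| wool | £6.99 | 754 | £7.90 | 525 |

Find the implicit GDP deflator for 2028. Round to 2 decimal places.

Nominal GDP 2028 = 3.53·319 + 44.53·803 + 7.90·525 = 41031.16.
Real GDP 2028 (at 2014 prices) = 1.93·319 + 28.14·803 + 6.99·525 = 26881.84.
Deflator = Nominal/Real × 100 = 41031.16/26881.84 × 100 = 152.635.

152.64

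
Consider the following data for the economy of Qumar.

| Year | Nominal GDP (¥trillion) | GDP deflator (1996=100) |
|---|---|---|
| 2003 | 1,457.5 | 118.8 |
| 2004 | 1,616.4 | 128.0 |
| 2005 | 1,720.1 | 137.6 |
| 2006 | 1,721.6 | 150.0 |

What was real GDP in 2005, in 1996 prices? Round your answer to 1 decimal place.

Real GDP 2005 = 1720.1 / 1.376 = 1250.07.

¥1,250.1 trillion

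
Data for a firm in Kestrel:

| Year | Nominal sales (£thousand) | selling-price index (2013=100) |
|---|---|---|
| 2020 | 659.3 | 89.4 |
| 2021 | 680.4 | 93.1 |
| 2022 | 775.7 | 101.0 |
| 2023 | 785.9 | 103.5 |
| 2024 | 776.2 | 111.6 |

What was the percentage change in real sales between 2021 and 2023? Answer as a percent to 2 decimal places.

Real sales 2021 = 680.4/0.931 = 730.83.
Real sales 2023 = 785.9/1.035 = 759.32.
Change = 759.32/730.83 − 1 = 0.0390.

3.90%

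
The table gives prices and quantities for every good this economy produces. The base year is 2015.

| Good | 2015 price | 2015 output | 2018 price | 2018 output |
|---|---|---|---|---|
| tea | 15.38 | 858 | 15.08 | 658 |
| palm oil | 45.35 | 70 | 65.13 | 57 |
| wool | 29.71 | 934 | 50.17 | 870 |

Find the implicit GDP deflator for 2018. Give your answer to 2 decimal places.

Nominal GDP 2018 = 15.08·658 + 65.13·57 + 50.17·870 = 57282.95.
Real GDP 2018 (at 2015 prices) = 15.38·658 + 45.35·57 + 29.71·870 = 38552.69.
Deflator = Nominal/Real × 100 = 57282.95/38552.69 × 100 = 148.584.

148.58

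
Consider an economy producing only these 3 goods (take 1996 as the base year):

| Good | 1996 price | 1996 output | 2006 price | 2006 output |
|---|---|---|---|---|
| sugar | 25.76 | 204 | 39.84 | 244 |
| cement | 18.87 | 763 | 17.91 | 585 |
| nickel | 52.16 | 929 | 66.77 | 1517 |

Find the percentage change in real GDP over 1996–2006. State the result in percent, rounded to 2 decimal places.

Real GDP 1996 = Nominal GDP 1996 = 25.76·204 + 18.87·763 + 52.16·929 = 68109.49.
Real GDP 2006 (at 1996 prices) = 25.76·244 + 18.87·585 + 52.16·1517 = 96451.11.
Real growth = 96451.11/68109.49 − 1 = 0.4161.

41.61%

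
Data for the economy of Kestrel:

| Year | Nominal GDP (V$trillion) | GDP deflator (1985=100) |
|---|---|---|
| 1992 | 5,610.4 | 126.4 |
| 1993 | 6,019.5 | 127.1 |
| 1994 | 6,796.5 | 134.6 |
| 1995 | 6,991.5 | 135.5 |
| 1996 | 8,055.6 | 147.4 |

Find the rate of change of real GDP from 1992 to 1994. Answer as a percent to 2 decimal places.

Real GDP 1992 = 5610.4/1.264 = 4438.61.
Real GDP 1994 = 6796.5/1.346 = 5049.41.
Change = 5049.41/4438.61 − 1 = 0.1376.

13.76%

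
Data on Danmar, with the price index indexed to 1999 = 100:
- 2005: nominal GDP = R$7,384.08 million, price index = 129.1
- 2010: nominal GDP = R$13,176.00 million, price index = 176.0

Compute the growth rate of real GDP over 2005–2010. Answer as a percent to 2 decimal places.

30.89%

Real GDP 2005 = 7384.08 / 1.291 = 5719.66.
Real GDP 2010 = 13176.00 / 1.760 = 7486.36.
Real growth = 7486.36 / 5719.66 − 1 = 0.3089.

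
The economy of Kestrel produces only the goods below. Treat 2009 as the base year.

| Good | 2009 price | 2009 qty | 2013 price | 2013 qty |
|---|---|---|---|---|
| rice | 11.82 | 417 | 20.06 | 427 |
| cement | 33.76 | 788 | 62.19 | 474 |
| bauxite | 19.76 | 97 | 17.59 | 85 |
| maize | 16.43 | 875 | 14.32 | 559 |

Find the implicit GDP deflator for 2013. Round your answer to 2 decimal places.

Nominal GDP 2013 = 20.06·427 + 62.19·474 + 17.59·85 + 14.32·559 = 47543.71.
Real GDP 2013 (at 2009 prices) = 11.82·427 + 33.76·474 + 19.76·85 + 16.43·559 = 31913.35.
Deflator = Nominal/Real × 100 = 47543.71/31913.35 × 100 = 148.977.

148.98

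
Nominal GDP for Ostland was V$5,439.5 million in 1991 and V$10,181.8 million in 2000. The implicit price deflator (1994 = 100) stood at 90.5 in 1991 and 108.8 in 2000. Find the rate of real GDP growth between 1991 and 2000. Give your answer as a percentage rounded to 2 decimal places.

55.70%

Deflate each year: 1991 → 5439.5/0.905 = 6010.50; 2000 → 10181.8/1.088 = 9358.27.
So real GDP changed by 9358.27/6010.50 − 1 = 0.5570, i.e. 55.70%.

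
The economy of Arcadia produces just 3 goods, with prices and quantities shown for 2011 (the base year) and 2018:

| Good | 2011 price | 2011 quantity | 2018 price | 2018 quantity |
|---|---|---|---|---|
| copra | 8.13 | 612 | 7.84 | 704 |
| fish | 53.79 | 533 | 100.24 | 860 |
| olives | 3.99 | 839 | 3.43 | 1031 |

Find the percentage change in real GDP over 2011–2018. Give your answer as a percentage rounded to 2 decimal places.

51.64%

Real GDP 2011 = Nominal GDP 2011 = 8.13·612 + 53.79·533 + 3.99·839 = 36993.24.
Real GDP 2018 (at 2011 prices) = 8.13·704 + 53.79·860 + 3.99·1031 = 56096.61.
Real growth = 56096.61/36993.24 − 1 = 0.5164.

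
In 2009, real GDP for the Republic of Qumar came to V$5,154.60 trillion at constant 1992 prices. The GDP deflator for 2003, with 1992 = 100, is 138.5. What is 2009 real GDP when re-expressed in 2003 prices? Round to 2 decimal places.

V$7,139.12 trillion

Real GDP in 2003 prices = Real GDP in 1992 prices × (P_2003/P_1992) = 5154.60 × 1.385 = 7139.12.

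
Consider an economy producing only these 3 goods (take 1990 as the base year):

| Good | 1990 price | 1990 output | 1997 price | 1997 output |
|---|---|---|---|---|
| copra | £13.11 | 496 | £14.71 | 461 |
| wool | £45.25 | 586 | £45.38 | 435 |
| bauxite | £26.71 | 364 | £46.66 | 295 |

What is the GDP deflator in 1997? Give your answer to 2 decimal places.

Nominal GDP 1997 = 14.71·461 + 45.38·435 + 46.66·295 = 40286.31.
Real GDP 1997 (at 1990 prices) = 13.11·461 + 45.25·435 + 26.71·295 = 33606.91.
Deflator = Nominal/Real × 100 = 40286.31/33606.91 × 100 = 119.875.

119.88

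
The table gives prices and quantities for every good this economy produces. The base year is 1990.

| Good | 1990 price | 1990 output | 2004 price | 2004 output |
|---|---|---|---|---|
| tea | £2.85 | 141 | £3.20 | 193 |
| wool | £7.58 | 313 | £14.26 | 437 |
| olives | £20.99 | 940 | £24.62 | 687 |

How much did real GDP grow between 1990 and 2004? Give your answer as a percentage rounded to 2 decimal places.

Real GDP 1990 = Nominal GDP 1990 = 2.85·141 + 7.58·313 + 20.99·940 = 22504.99.
Real GDP 2004 (at 1990 prices) = 2.85·193 + 7.58·437 + 20.99·687 = 18282.64.
Real growth = 18282.64/22504.99 − 1 = -0.1876.

-18.76%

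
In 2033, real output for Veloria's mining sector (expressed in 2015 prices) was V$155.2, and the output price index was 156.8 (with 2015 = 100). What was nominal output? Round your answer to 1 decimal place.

V$243.4

Nominal output = Real × (output price index/100) = 155.2 × 1.568 = 243.35.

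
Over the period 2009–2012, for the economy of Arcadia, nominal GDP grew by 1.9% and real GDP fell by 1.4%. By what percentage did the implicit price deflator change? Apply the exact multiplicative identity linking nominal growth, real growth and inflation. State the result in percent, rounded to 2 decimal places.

3.35%

(1 + g_nom) = (1 + g_real)(1 + π), so π = 1.0190 / 0.9860 − 1 = 0.03347.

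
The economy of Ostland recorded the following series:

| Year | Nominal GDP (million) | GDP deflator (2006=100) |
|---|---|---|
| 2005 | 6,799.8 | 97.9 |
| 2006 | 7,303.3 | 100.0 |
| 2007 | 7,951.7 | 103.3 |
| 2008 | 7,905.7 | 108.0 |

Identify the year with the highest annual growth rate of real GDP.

2006: real = 7303.3/1.000 = 7303.30; growth vs 2005 (6945.66) = 5.15%.
2007: real = 7951.7/1.033 = 7697.68; growth vs 2006 (7303.30) = 5.40%.
2008: real = 7905.7/1.080 = 7320.09; growth vs 2007 (7697.68) = -4.91%.

2007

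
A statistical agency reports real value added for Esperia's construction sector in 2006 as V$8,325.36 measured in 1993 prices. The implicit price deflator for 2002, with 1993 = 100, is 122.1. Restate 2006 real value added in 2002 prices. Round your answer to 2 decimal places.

Real value added in 2002 prices = Real value added in 1993 prices × (P_2002/P_1993) = 8325.36 × 1.221 = 10165.26.

V$10,165.26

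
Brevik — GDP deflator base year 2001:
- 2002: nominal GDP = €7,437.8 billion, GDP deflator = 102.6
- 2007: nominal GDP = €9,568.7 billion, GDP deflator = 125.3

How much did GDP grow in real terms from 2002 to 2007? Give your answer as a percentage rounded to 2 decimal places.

5.34%

Real GDP 2002 = 7437.8 / 1.026 = 7249.32.
Real GDP 2007 = 9568.7 / 1.253 = 7636.63.
Real growth = 7636.63 / 7249.32 − 1 = 0.0534.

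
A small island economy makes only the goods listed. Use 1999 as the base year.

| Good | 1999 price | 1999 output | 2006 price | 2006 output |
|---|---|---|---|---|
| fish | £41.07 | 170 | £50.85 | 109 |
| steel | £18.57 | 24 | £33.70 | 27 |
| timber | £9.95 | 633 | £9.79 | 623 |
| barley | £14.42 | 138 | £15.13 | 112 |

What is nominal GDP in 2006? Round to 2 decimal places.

Nominal GDP 2006 = Σ (p_2006 × q_2006) = 50.85·109 + 33.70·27 + 9.79·623 + 15.13·112 = 14246.28.

£14246.28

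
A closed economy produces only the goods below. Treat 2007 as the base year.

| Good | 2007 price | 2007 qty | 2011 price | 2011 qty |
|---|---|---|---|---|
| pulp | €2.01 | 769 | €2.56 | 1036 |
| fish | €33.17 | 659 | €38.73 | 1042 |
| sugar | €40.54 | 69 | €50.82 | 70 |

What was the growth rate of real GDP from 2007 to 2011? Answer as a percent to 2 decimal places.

50.69%

Real GDP 2007 = Nominal GDP 2007 = 2.01·769 + 33.17·659 + 40.54·69 = 26201.98.
Real GDP 2011 (at 2007 prices) = 2.01·1036 + 33.17·1042 + 40.54·70 = 39483.30.
Real growth = 39483.30/26201.98 − 1 = 0.5069.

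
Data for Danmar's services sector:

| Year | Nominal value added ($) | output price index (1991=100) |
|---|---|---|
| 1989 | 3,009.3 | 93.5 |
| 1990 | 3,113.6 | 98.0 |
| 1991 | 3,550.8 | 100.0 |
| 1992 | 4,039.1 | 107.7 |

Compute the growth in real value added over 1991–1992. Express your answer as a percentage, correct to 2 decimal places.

Real value added 1991 = 3550.8/1.000 = 3550.80.
Real value added 1992 = 4039.1/1.077 = 3750.32.
Change = 3750.32/3550.80 − 1 = 0.0562.

5.62%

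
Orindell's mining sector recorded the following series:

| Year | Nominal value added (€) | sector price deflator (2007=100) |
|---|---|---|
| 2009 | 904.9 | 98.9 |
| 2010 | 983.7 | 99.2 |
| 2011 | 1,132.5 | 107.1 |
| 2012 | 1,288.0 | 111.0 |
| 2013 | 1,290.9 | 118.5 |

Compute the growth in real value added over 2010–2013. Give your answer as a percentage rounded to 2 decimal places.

9.86%

Real value added 2010 = 983.7/0.992 = 991.63.
Real value added 2013 = 1290.9/1.185 = 1089.37.
Change = 1089.37/991.63 − 1 = 0.0986.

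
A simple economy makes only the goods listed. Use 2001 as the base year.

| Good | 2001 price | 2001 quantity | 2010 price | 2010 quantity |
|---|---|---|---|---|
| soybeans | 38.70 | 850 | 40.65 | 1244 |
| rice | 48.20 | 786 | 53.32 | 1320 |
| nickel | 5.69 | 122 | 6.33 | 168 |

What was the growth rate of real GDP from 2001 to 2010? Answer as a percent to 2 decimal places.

Real GDP 2001 = Nominal GDP 2001 = 38.70·850 + 48.20·786 + 5.69·122 = 71474.38.
Real GDP 2010 (at 2001 prices) = 38.70·1244 + 48.20·1320 + 5.69·168 = 112722.72.
Real growth = 112722.72/71474.38 − 1 = 0.5771.

57.71%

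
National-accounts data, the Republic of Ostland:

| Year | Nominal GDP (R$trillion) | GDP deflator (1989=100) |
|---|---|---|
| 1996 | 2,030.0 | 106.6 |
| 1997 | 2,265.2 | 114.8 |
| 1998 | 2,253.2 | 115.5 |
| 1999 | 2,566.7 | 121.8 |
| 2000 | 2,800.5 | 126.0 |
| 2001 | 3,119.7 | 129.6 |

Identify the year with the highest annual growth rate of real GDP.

1997: real = 2265.2/1.148 = 1973.17; growth vs 1996 (1904.32) = 3.62%.
1998: real = 2253.2/1.155 = 1950.82; growth vs 1997 (1973.17) = -1.13%.
1999: real = 2566.7/1.218 = 2107.31; growth vs 1998 (1950.82) = 8.02%.
2000: real = 2800.5/1.260 = 2222.62; growth vs 1999 (2107.31) = 5.47%.
2001: real = 3119.7/1.296 = 2407.18; growth vs 2000 (2222.62) = 8.30%.

2001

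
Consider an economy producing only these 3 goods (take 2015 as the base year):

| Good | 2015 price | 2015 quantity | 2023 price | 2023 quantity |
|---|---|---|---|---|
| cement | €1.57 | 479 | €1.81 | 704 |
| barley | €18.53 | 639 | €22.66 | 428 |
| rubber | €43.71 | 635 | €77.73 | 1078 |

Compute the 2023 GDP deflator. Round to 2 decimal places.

Nominal GDP 2023 = 1.81·704 + 22.66·428 + 77.73·1078 = 94765.66.
Real GDP 2023 (at 2015 prices) = 1.57·704 + 18.53·428 + 43.71·1078 = 56155.50.
Deflator = Nominal/Real × 100 = 94765.66/56155.50 × 100 = 168.756.

168.76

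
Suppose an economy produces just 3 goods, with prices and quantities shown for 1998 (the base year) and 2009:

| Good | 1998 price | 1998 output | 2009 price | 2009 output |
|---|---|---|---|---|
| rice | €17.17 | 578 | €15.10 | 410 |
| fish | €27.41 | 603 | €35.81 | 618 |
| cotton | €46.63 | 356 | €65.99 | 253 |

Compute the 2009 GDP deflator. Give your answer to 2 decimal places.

Nominal GDP 2009 = 15.10·410 + 35.81·618 + 65.99·253 = 45017.05.
Real GDP 2009 (at 1998 prices) = 17.17·410 + 27.41·618 + 46.63·253 = 35776.47.
Deflator = Nominal/Real × 100 = 45017.05/35776.47 × 100 = 125.829.

125.83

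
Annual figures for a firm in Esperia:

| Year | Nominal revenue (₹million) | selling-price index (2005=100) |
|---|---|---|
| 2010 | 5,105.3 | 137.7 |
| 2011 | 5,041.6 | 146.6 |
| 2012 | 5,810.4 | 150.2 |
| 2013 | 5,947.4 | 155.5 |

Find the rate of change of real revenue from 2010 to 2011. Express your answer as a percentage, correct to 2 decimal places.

Real revenue 2010 = 5105.3/1.377 = 3707.55.
Real revenue 2011 = 5041.6/1.466 = 3439.02.
Change = 3439.02/3707.55 − 1 = -0.0724.

-7.24%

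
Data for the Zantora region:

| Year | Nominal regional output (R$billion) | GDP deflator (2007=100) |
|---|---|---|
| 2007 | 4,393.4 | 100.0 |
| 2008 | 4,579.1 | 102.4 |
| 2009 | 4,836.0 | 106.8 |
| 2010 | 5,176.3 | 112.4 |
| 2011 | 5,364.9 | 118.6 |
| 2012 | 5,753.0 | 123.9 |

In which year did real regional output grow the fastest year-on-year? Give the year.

2008: real = 4579.1/1.024 = 4471.78; growth vs 2007 (4393.40) = 1.78%.
2009: real = 4836.0/1.068 = 4528.09; growth vs 2008 (4471.78) = 1.26%.
2010: real = 5176.3/1.124 = 4605.25; growth vs 2009 (4528.09) = 1.70%.
2011: real = 5364.9/1.186 = 4523.52; growth vs 2010 (4605.25) = -1.77%.
2012: real = 5753.0/1.239 = 4643.26; growth vs 2011 (4523.52) = 2.65%.

2012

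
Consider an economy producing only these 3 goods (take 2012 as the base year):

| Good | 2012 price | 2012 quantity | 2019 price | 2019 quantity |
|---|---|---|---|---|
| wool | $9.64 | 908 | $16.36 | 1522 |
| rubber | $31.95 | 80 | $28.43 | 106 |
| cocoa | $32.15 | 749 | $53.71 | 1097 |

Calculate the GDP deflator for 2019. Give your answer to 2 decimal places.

162.83

Nominal GDP 2019 = 16.36·1522 + 28.43·106 + 53.71·1097 = 86833.37.
Real GDP 2019 (at 2012 prices) = 9.64·1522 + 31.95·106 + 32.15·1097 = 53327.33.
Deflator = Nominal/Real × 100 = 86833.37/53327.33 × 100 = 162.831.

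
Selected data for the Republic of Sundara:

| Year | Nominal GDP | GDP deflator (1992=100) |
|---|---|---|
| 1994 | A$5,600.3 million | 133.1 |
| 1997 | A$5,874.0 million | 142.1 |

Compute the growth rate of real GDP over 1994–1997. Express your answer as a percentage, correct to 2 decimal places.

Deflate each year: 1994 → 5600.3/1.331 = 4207.59; 1997 → 5874.0/1.421 = 4133.71.
So real GDP changed by 4133.71/4207.59 − 1 = -0.0176, i.e. -1.76%.

-1.76%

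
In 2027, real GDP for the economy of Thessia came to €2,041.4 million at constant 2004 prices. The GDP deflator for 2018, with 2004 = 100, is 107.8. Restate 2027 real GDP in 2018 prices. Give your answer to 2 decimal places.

€2,200.63 million

Real GDP in 2018 prices = Real GDP in 2004 prices × (P_2018/P_2004) = 2041.4 × 1.078 = 2200.63.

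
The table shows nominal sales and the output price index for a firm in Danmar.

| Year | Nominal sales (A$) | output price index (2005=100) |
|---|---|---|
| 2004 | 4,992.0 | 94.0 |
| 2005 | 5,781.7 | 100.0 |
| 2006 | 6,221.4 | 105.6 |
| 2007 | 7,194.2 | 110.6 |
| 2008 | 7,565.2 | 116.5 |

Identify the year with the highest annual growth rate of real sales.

2007

2005: real = 5781.7/1.000 = 5781.70; growth vs 2004 (5310.64) = 8.87%.
2006: real = 6221.4/1.056 = 5891.48; growth vs 2005 (5781.70) = 1.90%.
2007: real = 7194.2/1.106 = 6504.70; growth vs 2006 (5891.48) = 10.41%.
2008: real = 7565.2/1.165 = 6493.73; growth vs 2007 (6504.70) = -0.17%.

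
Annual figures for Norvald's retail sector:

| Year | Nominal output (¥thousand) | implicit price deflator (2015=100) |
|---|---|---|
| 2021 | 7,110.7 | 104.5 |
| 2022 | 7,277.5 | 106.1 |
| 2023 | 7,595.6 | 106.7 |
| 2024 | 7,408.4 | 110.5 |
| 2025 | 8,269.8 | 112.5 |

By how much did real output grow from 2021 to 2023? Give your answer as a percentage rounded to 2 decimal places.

Real output 2021 = 7110.7/1.045 = 6804.50.
Real output 2023 = 7595.6/1.067 = 7118.65.
Change = 7118.65/6804.50 − 1 = 0.0462.

4.62%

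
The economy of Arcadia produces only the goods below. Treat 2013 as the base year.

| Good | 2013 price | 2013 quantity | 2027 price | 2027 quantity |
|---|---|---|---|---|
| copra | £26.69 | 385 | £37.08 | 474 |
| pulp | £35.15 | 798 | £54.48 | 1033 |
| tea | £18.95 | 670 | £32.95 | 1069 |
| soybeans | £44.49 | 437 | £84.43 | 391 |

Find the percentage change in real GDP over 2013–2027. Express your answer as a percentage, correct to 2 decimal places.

Real GDP 2013 = Nominal GDP 2013 = 26.69·385 + 35.15·798 + 18.95·670 + 44.49·437 = 70463.98.
Real GDP 2027 (at 2013 prices) = 26.69·474 + 35.15·1033 + 18.95·1069 + 44.49·391 = 86614.15.
Real growth = 86614.15/70463.98 − 1 = 0.2292.

22.92%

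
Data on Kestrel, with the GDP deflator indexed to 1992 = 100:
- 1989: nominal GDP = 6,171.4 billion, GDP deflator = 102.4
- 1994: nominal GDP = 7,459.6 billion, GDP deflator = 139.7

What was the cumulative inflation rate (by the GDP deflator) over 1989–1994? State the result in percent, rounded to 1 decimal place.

36.4%

Price-level change = 139.7 / 102.4 − 1 = 0.3643.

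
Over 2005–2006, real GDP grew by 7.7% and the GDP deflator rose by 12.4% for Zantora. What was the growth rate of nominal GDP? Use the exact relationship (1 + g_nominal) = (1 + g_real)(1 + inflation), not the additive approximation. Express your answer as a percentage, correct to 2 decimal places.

21.05%

(1 + g_nom) = (1 + g_real)(1 + π) = 1.0770 × 1.1240 = 1.21055.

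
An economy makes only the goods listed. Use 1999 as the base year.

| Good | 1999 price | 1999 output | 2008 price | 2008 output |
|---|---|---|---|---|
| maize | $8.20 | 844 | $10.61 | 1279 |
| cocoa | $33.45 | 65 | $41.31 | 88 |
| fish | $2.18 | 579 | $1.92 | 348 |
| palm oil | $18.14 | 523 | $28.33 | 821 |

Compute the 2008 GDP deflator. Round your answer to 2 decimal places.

141.43

Nominal GDP 2008 = 10.61·1279 + 41.31·88 + 1.92·348 + 28.33·821 = 41132.56.
Real GDP 2008 (at 1999 prices) = 8.20·1279 + 33.45·88 + 2.18·348 + 18.14·821 = 29082.98.
Deflator = Nominal/Real × 100 = 41132.56/29082.98 × 100 = 141.432.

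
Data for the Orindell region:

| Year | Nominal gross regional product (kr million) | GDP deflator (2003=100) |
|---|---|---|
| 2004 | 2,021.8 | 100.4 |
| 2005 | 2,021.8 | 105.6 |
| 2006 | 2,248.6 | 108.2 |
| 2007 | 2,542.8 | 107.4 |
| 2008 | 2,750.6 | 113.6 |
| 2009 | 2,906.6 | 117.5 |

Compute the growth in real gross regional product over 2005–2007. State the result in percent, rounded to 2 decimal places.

23.66%

Real gross regional product 2005 = 2021.8/1.056 = 1914.58.
Real gross regional product 2007 = 2542.8/1.074 = 2367.60.
Change = 2367.60/1914.58 − 1 = 0.2366.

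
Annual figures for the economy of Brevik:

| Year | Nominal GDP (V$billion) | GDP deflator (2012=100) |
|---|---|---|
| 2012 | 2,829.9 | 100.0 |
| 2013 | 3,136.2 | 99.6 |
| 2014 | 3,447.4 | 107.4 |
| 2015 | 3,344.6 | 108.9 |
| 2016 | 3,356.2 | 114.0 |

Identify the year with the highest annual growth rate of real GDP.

2013: real = 3136.2/0.996 = 3148.80; growth vs 2012 (2829.90) = 11.27%.
2014: real = 3447.4/1.074 = 3209.87; growth vs 2013 (3148.80) = 1.94%.
2015: real = 3344.6/1.089 = 3071.26; growth vs 2014 (3209.87) = -4.32%.
2016: real = 3356.2/1.140 = 2944.04; growth vs 2015 (3071.26) = -4.14%.

2013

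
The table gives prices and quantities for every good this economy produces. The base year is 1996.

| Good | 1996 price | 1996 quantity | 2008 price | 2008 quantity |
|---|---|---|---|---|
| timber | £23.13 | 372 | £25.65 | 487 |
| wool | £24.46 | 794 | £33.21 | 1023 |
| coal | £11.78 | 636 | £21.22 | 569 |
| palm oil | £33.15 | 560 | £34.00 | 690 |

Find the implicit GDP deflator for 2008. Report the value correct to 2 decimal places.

124.50

Nominal GDP 2008 = 25.65·487 + 33.21·1023 + 21.22·569 + 34.00·690 = 81999.56.
Real GDP 2008 (at 1996 prices) = 23.13·487 + 24.46·1023 + 11.78·569 + 33.15·690 = 65863.21.
Deflator = Nominal/Real × 100 = 81999.56/65863.21 × 100 = 124.500.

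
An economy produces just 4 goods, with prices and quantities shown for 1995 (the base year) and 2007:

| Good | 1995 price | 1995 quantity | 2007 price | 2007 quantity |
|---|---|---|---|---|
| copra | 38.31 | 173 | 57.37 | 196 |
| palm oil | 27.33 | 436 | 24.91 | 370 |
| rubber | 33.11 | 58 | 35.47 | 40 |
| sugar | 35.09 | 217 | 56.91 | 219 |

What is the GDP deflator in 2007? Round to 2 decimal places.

Nominal GDP 2007 = 57.37·196 + 24.91·370 + 35.47·40 + 56.91·219 = 34343.31.
Real GDP 2007 (at 1995 prices) = 38.31·196 + 27.33·370 + 33.11·40 + 35.09·219 = 26629.97.
Deflator = Nominal/Real × 100 = 34343.31/26629.97 × 100 = 128.965.

128.96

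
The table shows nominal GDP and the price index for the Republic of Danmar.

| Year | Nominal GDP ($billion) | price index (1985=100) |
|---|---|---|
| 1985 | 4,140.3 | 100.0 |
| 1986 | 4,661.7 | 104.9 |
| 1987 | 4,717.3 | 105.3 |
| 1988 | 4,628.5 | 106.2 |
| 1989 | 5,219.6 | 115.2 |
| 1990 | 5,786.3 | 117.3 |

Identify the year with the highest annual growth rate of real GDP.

1986: real = 4661.7/1.049 = 4443.95; growth vs 1985 (4140.30) = 7.33%.
1987: real = 4717.3/1.053 = 4479.87; growth vs 1986 (4443.95) = 0.81%.
1988: real = 4628.5/1.062 = 4358.29; growth vs 1987 (4479.87) = -2.71%.
1989: real = 5219.6/1.152 = 4530.90; growth vs 1988 (4358.29) = 3.96%.
1990: real = 5786.3/1.173 = 4932.91; growth vs 1989 (4530.90) = 8.87%.

1990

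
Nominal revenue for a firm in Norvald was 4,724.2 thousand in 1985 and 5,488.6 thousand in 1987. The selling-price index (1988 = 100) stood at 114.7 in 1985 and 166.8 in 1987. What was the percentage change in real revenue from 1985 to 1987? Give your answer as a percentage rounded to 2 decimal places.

-20.11%

Deflate each year: 1985 → 4724.2/1.147 = 4118.74; 1987 → 5488.6/1.668 = 3290.53.
So real revenue changed by 3290.53/4118.74 − 1 = -0.2011, i.e. -20.11%.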